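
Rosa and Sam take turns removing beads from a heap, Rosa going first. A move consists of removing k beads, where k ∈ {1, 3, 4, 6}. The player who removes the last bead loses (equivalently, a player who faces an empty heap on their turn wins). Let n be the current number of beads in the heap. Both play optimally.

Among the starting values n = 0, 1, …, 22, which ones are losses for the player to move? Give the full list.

Build the W/L table. Terminal = W. A non-terminal position is W if it has a move to some L; otherwise it is L.
n=0: no move; the opponent has just taken the last bead and therefore loses → W
n=1: →0(W) only, which is W, so L
n=2: →1(L), so W
n=3: →2(W), 0(W) — all W, so L
n=4: →3(L), so W
n=5: →1(L), so W
n=6: →3(L), so W
n=7: →3(L), so W
n=8: →7(W), 5(W), 4(W), 2(W) — all W, so L
n=9: →8(L), so W
n=10: →9(W), 7(W), 6(W), 4(W) — all W, so L
n=11: →10(L), so W
n=12: →8(L), so W
n=13: →10(L), so W
n=14: →10(L), so W
n=15: →14(W), 12(W), 11(W), 9(W) — all W, so L
n=16: →15(L), so W
n=17: →16(W), 14(W), 13(W), 11(W) — all W, so L
n=18: →17(L), so W
n=19: →15(L), so W
n=20: →17(L), so W
n=21: →17(L), so W
n=22: →21(W), 19(W), 18(W), 16(W) — all W, so L
Reading off the rows marked L gives the requested list; there are 7 such values of n.

1, 3, 8, 10, 15, 17, 22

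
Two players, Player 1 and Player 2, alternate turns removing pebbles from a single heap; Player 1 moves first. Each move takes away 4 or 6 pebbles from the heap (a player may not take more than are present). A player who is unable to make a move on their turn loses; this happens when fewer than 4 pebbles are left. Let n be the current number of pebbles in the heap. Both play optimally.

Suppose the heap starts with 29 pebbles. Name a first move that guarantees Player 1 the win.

Remove 6, leaving 23.

Compute win/loss labels from the base case upward. A position with no move is L. Any other position is W if it can reach an L in one move, else L.
n=0: no move → L
n=1: no move → L
n=2: no move → L
n=3: no move → L
n=4: can move to 0, which is L ⇒ W
n=5: can move to 1, which is L ⇒ W
n=6: can move to 2, which is L ⇒ W
n=7: can move to 3, which is L ⇒ W
n=8: can move to 2, which is L ⇒ W
n=9: can move to 3, which is L ⇒ W
n=10: moves to 6(W), 4(W); every one is W ⇒ L
n=11: moves to 7(W), 5(W); every one is W ⇒ L
n=12: moves to 8(W), 6(W); every one is W ⇒ L
n=13: moves to 9(W), 7(W); every one is W ⇒ L
n=14: can move to 10, which is L ⇒ W
n=15: can move to 11, which is L ⇒ W
n=16: can move to 12, which is L ⇒ W
n=17: can move to 13, which is L ⇒ W
n=18: can move to 12, which is L ⇒ W
n=19: can move to 13, which is L ⇒ W
n=20: moves to 16(W), 14(W); every one is W ⇒ L
n=21: moves to 17(W), 15(W); every one is W ⇒ L
n=22: moves to 18(W), 16(W); every one is W ⇒ L
n=23: moves to 19(W), 17(W); every one is W ⇒ L
n=24: can move to 20, which is L ⇒ W
n=25: can move to 21, which is L ⇒ W
n=26: can move to 22, which is L ⇒ W
n=27: can move to 23, which is L ⇒ W
n=28: can move to 22, which is L ⇒ W
n=29: can move to 23, which is L ⇒ W
From 29, the L positions reachable in one move are: 23.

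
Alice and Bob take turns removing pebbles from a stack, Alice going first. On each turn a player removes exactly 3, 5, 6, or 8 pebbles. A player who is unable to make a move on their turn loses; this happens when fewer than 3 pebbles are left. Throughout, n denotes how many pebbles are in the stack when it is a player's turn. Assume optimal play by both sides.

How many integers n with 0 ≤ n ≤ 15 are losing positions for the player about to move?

Work bottom-up. With no move the player to move loses. Otherwise the position is W if at least one move leads to an L position for the opponent, and L if every move leads to a W.
n=0: no move → L
n=1: no move → L
n=2: no move → L
n=3: W (go to 0, an L position)
n=4: W (go to 1, an L position)
n=5: W (go to 2, an L position)
n=6: W (go to 1, an L position)
n=7: W (go to 2, an L position)
n=8: W (go to 2, an L position)
n=9: W (go to 1, an L position)
n=10: W (go to 2, an L position)
n=11: L (options 8(W), 6(W), 5(W), 3(W) are all W)
n=12: L (options 9(W), 7(W), 6(W), 4(W) are all W)
n=13: L (options 10(W), 8(W), 7(W), 5(W) are all W)
n=14: W (go to 11, an L position)
n=15: W (go to 12, an L position)
L entries with 0 ≤ n ≤ 15: n = 0, 1, 2, 11, 12, 13; that makes 6.

6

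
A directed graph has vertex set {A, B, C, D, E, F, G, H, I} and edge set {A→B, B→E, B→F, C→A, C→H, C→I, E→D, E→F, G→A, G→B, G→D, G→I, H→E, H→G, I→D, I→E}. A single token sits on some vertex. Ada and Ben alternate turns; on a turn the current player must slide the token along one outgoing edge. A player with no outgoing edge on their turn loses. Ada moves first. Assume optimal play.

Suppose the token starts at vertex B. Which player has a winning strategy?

Ada wins.

Positions with no move are L. A position that does have a move is losing for the player to move precisely when every available move leads to a winning position for the opponent. Fill in the labels:
Every edge goes from a vertex to one that appears earlier in the order F, D, E, B, I, A, G, H, C, so processing vertices in that order labels each vertex after all of its successors.
F: no outgoing edge → L
D: no outgoing edge → L
E: W (go to D, an L position)
B: W (go to F, an L position)
I: W (go to D, an L position)
A: L (sole option B(W) is W)
G: W (go to A, an L position)
H: L (options G(W), E(W) are all W)
C: W (go to H, an L position)
From B Ada can move to F, reaching an L position.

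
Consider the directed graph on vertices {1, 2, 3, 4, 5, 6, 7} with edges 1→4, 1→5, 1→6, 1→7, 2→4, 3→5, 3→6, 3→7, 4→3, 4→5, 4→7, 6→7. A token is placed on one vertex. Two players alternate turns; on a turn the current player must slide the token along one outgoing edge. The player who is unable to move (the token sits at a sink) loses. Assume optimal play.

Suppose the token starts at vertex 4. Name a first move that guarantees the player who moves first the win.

Positions with no move are L. A position that does have a move is losing for the player to move precisely when every available move leads to a winning position for the opponent. Fill in the labels:
Every edge goes from a vertex to one that appears earlier in the order 5, 7, 6, 3, 4, 2, 1, so processing vertices in that order labels each vertex after all of its successors.
5: no outgoing edge → L
7: no outgoing edge → L
6: can move to 7, which is L ⇒ W
3: can move to 7, which is L ⇒ W
4: can move to 7, which is L ⇒ W
2: the only move is to 4(W), a W ⇒ L
1: can move to 7, which is L ⇒ W
From 4, the L positions reachable in one move are: 7, 5. Any move reaching one of these is winning.

Move to 7.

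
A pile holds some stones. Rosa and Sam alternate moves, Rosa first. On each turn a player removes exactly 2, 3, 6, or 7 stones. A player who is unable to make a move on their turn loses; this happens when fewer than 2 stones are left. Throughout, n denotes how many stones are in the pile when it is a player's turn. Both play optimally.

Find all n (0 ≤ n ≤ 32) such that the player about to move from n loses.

Work bottom-up. With no move the player to move loses. Otherwise the position is W if at least one move leads to an L position for the opponent, and L if every move leads to a W.
n=0: no move → L
n=1: no move → L
n=2: W (go to 0, an L position)
n=3: W (go to 1, an L position)
n=4: W (go to 1, an L position)
n=5: L (options 3(W), 2(W) are all W)
n=6: W (go to 0, an L position)
n=7: W (go to 5, an L position)
n=8: W (go to 5, an L position)
n=9: L (options 7(W), 6(W), 3(W), 2(W) are all W)
n=10: L (options 8(W), 7(W), 4(W), 3(W) are all W)
n=11: W (go to 9, an L position)
n=12: W (go to 10, an L position)
n=13: W (go to 10, an L position)
n=14: L (options 12(W), 11(W), 8(W), 7(W) are all W)
n=15: W (go to 9, an L position)
n=16: W (go to 14, an L position)
n=17: W (go to 14, an L position)
n=18: L (options 16(W), 15(W), 12(W), 11(W) are all W)
n=19: L (options 17(W), 16(W), 13(W), 12(W) are all W)
n=20: W (go to 18, an L position)
n=21: W (go to 19, an L position)
n=22: W (go to 19, an L position)
n=23: L (options 21(W), 20(W), 17(W), 16(W) are all W)
n=24: W (go to 18, an L position)
n=25: W (go to 23, an L position)
n=26: W (go to 23, an L position)
n=27: L (options 25(W), 24(W), 21(W), 20(W) are all W)
n=28: L (options 26(W), 25(W), 22(W), 21(W) are all W)
n=29: W (go to 27, an L position)
n=30: W (go to 28, an L position)
n=31: W (go to 28, an L position)
n=32: L (options 30(W), 29(W), 26(W), 25(W) are all W)
Reading off the rows marked L gives the requested list; there are 12 such values of n.

0, 1, 5, 9, 10, 14, 18, 19, 23, 27, 28, 32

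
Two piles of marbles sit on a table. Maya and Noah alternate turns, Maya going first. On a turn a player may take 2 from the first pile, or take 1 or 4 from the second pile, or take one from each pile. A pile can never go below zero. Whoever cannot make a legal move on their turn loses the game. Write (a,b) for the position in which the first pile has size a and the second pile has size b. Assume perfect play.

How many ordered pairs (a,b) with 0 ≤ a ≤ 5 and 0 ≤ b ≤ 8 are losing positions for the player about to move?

21

Classify positions by backward induction: terminal positions (no move available) are L. From any other position, the mover wins iff some move reaches an L.
Every move lowers a or b (never raises either), so fill the grid row by row in increasing a, and left to right within a row: each cell's successors are then already labelled.
      b=0  b=1  b=2  b=3  b=4  b=5  b=6  b=7  b=8
a=0:    L    W    L    W    W    L    W    L    W
a=1:    L    W    L    W    W    L    W    L    W
a=2:    W    W    W    W    L    W    W    W    W
a=3:    W    L    W    L    W    W    L    W    L
a=4:    L    W    W    L    W    L    W    W    L
a=5:    L    W    L    W    W    L    W    L    W
Cells with no legal move (terminal, hence L): (0,0), (1,0).
The remaining L cells, each justified by listing all of its moves:
(0,2): L (sole option (0,1)(W) is W)
(0,5): L (options (0,4)(W), (0,1)(W) are all W)
(0,7): L (options (0,6)(W), (0,3)(W) are all W)
(1,2): L (options (1,1)(W), (0,1)(W) are all W)
(1,5): L (options (1,4)(W), (1,1)(W), (0,4)(W) are all W)
(1,7): L (options (1,6)(W), (1,3)(W), (0,6)(W) are all W)
(2,4): L (options (0,4)(W), (2,3)(W), (2,0)(W), (1,3)(W) are all W)
(3,1): L (options (1,1)(W), (3,0)(W), (2,0)(W) are all W)
(3,3): L (options (1,3)(W), (3,2)(W), (2,2)(W) are all W)
(3,6): L (options (1,6)(W), (3,5)(W), (3,2)(W), (2,5)(W) are all W)
(3,8): L (options (1,8)(W), (3,7)(W), (3,4)(W), (2,7)(W) are all W)
(4,0): L (sole option (2,0)(W) is W)
(4,3): L (options (2,3)(W), (4,2)(W), (3,2)(W) are all W)
(4,5): L (options (2,5)(W), (4,4)(W), (4,1)(W), (3,4)(W) are all W)
(4,8): L (options (2,8)(W), (4,7)(W), (4,4)(W), (3,7)(W) are all W)
(5,0): L (sole option (3,0)(W) is W)
(5,2): L (options (3,2)(W), (5,1)(W), (4,1)(W) are all W)
(5,5): L (options (3,5)(W), (5,4)(W), (5,1)(W), (4,4)(W) are all W)
(5,7): L (options (3,7)(W), (5,6)(W), (5,3)(W), (4,6)(W) are all W)
Every other cell has at least one move into one of the L cells above, so it is W.
L cells per row: a=0: 4, a=1: 4, a=2: 1, a=3: 4, a=4: 4, a=5: 4; total 21.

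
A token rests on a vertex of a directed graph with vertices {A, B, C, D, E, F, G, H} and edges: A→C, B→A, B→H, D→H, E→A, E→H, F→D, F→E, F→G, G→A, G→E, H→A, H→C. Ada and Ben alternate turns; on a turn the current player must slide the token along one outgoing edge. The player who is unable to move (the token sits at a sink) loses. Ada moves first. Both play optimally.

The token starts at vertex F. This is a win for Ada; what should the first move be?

Move to E.

Compute win/loss labels from the base case upward. A position with no move is L. Any other position is W if it can reach an L in one move, else L.
Every edge goes from a vertex to one that appears earlier in the order C, A, H, B, D, E, G, F, so processing vertices in that order labels each vertex after all of its successors.
C: no outgoing edge → L
A: reaches L-position C → W
H: reaches L-position C → W
B: only reaches H(W), A(W), all W → L
D: only reaches H(W), which is W → L
E: only reaches H(W), A(W), all W → L
G: reaches L-position E → W
F: reaches L-position E → W
From F, the L positions reachable in one move are: E, D. Any move reaching one of these is winning.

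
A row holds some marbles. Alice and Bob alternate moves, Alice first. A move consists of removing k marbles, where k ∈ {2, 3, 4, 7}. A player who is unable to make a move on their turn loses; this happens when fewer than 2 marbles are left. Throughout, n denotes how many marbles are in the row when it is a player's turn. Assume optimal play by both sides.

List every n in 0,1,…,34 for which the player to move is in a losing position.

Compute win/loss labels from the base case upward. A position with no move is L. Any other position is W if it can reach an L in one move, else L.
n=0: no move → L
n=1: no move → L
n=2: reaches L-position 0 → W
n=3: reaches L-position 1 → W
n=4: reaches L-position 1 → W
n=5: reaches L-position 1 → W
n=6: only reaches 4(W), 3(W), 2(W), all W → L
n=7: reaches L-position 0 → W
n=8: reaches L-position 6 → W
n=9: reaches L-position 6 → W
n=10: reaches L-position 6 → W
n=11: only reaches 9(W), 8(W), 7(W), 4(W), all W → L
n=12: only reaches 10(W), 9(W), 8(W), 5(W), all W → L
n=13: reaches L-position 11 → W
n=14: reaches L-position 12 → W
n=15: reaches L-position 12 → W
n=16: reaches L-position 12 → W
n=17: only reaches 15(W), 14(W), 13(W), 10(W), all W → L
n=18: reaches L-position 11 → W
n=19: reaches L-position 17 → W
n=20: reaches L-position 17 → W
n=21: reaches L-position 17 → W
n=22: only reaches 20(W), 19(W), 18(W), 15(W), all W → L
n=23: only reaches 21(W), 20(W), 19(W), 16(W), all W → L
n=24: reaches L-position 22 → W
n=25: reaches L-position 23 → W
n=26: reaches L-position 23 → W
n=27: reaches L-position 23 → W
n=28: only reaches 26(W), 25(W), 24(W), 21(W), all W → L
n=29: reaches L-position 22 → W
n=30: reaches L-position 28 → W
n=31: reaches L-position 28 → W
n=32: reaches L-position 28 → W
n=33: only reaches 31(W), 30(W), 29(W), 26(W), all W → L
n=34: only reaches 32(W), 31(W), 30(W), 27(W), all W → L
Reading off the rows marked L gives the requested list; there are 11 such values of n.

0, 1, 6, 11, 12, 17, 22, 23, 28, 33, 34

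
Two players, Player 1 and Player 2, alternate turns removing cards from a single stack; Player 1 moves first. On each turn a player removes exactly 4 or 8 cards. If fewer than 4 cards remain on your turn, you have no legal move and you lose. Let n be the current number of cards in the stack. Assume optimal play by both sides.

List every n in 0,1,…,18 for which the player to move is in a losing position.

0, 1, 2, 3, 12, 13, 14, 15

Compute win/loss labels from the base case upward. A position with no move is L. Any other position is W if it can reach an L in one move, else L.
n=0: no move → L
n=1: no move → L
n=2: no move → L
n=3: no move → L
n=4: reaches L-position 0 → W
n=5: reaches L-position 1 → W
n=6: reaches L-position 2 → W
n=7: reaches L-position 3 → W
n=8: reaches L-position 0 → W
n=9: reaches L-position 1 → W
n=10: reaches L-position 2 → W
n=11: reaches L-position 3 → W
n=12: only reaches 8(W), 4(W), all W → L
n=13: only reaches 9(W), 5(W), all W → L
n=14: only reaches 10(W), 6(W), all W → L
n=15: only reaches 11(W), 7(W), all W → L
n=16: reaches L-position 12 → W
n=17: reaches L-position 13 → W
n=18: reaches L-position 14 → W
The losing starting values of n are exactly the entries labelled L in this table (8 of them).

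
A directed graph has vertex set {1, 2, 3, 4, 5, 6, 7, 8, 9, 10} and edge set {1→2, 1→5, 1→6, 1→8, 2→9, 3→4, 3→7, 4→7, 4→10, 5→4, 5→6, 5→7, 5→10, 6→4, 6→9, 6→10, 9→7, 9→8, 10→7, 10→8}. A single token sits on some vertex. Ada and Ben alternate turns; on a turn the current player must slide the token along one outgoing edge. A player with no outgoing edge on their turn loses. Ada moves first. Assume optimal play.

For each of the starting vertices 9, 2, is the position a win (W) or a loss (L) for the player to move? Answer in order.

Compute win/loss labels from the base case upward. A position with no move is L. Any other position is W if it can reach an L in one move, else L.
Every edge goes from a vertex to one that appears earlier in the order 8, 7, 10, 9, 2, 4, 6, 3, 5, 1, so processing vertices in that order labels each vertex after all of its successors.
8: no outgoing edge → L
7: no outgoing edge → L
10: →7(L), so W
9: →7(L), so W
2: →9(W) only, which is W, so L
4: →7(L), so W
6: →4(W), 9(W), 10(W) — all W, so L
3: →7(L), so W
5: →6(L), so W
1: →6(L), so W

9: W, 2: L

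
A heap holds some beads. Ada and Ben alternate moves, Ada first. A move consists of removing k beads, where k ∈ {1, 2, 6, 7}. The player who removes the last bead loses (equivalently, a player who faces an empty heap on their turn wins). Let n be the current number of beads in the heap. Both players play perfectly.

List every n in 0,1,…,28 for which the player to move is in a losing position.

1, 4, 9, 12, 17, 20, 25, 28

Classify positions by backward induction: terminal positions (no move available) are W. From any other position, the mover wins iff some move reaches an L.
n=0: no move; the opponent has just taken the last bead and therefore loses → W
n=1: →0(W) only, which is W, so L
n=2: →1(L), so W
n=3: →1(L), so W
n=4: →3(W), 2(W) — all W, so L
n=5: →4(L), so W
n=6: →4(L), so W
n=7: →1(L), so W
n=8: →1(L), so W
n=9: →8(W), 7(W), 3(W), 2(W) — all W, so L
n=10: →9(L), so W
n=11: →9(L), so W
n=12: →11(W), 10(W), 6(W), 5(W) — all W, so L
n=13: →12(L), so W
n=14: →12(L), so W
n=15: →9(L), so W
n=16: →9(L), so W
n=17: →16(W), 15(W), 11(W), 10(W) — all W, so L
n=18: →17(L), so W
n=19: →17(L), so W
n=20: →19(W), 18(W), 14(W), 13(W) — all W, so L
n=21: →20(L), so W
n=22: →20(L), so W
n=23: →17(L), so W
n=24: →17(L), so W
n=25: →24(W), 23(W), 19(W), 18(W) — all W, so L
n=26: →25(L), so W
n=27: →25(L), so W
n=28: →27(W), 26(W), 22(W), 21(W) — all W, so L
The losing starting values of n are exactly the entries labelled L in this table (8 of them).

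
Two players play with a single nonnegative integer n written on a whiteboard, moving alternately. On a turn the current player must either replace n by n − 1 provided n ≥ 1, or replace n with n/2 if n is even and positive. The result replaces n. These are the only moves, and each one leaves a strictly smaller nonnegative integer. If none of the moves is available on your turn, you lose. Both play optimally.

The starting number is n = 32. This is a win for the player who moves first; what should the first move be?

Compute win/loss labels from the base case upward. A position with no move is L. Any other position is W if it can reach an L in one move, else L.
n=0: no move → L
n=1: reaches L-position 0 → W
n=2: only reaches 1(W), which is W → L
n=3: reaches L-position 2 → W
n=4: reaches L-position 2 → W
n=5: only reaches 4(W), which is W → L
n=6: reaches L-position 5 → W
n=7: only reaches 6(W), which is W → L
n=8: reaches L-position 7 → W
n=9: only reaches 8(W), which is W → L
n=10: reaches L-position 5 → W
n=11: only reaches 10(W), which is W → L
n=12: reaches L-position 11 → W
n=13: only reaches 12(W), which is W → L
n=14: reaches L-position 7 → W
n=15: only reaches 14(W), which is W → L
n=16: reaches L-position 15 → W
n=17: only reaches 16(W), which is W → L
n=18: reaches L-position 9 → W
n=19: only reaches 18(W), which is W → L
n=20: reaches L-position 19 → W
n=21: only reaches 20(W), which is W → L
n=22: reaches L-position 11 → W
n=23: only reaches 22(W), which is W → L
n=24: reaches L-position 23 → W
n=25: only reaches 24(W), which is W → L
n=26: reaches L-position 13 → W
n=27: only reaches 26(W), which is W → L
n=28: reaches L-position 27 → W
n=29: only reaches 28(W), which is W → L
n=30: reaches L-position 15 → W
n=31: only reaches 30(W), which is W → L
n=32: reaches L-position 31 → W
From 32, the L positions reachable in one move are: 31.

Move to 31.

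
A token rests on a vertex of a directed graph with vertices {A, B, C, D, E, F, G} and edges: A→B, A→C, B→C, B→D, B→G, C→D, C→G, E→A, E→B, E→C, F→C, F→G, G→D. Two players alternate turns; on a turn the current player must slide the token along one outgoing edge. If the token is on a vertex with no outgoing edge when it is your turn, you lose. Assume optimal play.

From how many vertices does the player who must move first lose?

3

Positions with no move are L. A position that does have a move is losing for the player to move precisely when every available move leads to a winning position for the opponent. Fill in the labels:
Every edge goes from a vertex to one that appears earlier in the order D, G, C, B, A, E, F, so processing vertices in that order labels each vertex after all of its successors.
D: no outgoing edge → L
G: W (go to D, an L position)
C: W (go to D, an L position)
B: W (go to D, an L position)
A: L (options B(W), C(W) are all W)
E: W (go to A, an L position)
F: L (options C(W), G(W) are all W)
The L vertices are A, D, F; that is 3 in all.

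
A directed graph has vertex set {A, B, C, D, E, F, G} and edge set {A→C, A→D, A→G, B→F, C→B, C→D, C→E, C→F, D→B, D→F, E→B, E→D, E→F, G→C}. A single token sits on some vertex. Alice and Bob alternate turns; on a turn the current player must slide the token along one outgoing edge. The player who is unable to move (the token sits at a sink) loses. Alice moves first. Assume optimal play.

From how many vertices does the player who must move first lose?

Use the standard recursion: the mover loses at a terminal position; elsewhere, the mover wins exactly when some move hands the opponent an L position.
Every edge goes from a vertex to one that appears earlier in the order F, B, D, E, C, G, A, so processing vertices in that order labels each vertex after all of its successors.
F: no outgoing edge → L
B: can move to F, which is L ⇒ W
D: can move to F, which is L ⇒ W
E: can move to F, which is L ⇒ W
C: can move to F, which is L ⇒ W
G: the only move is to C(W), a W ⇒ L
A: can move to G, which is L ⇒ W
The L vertices are F, G; that is 2 in all.

2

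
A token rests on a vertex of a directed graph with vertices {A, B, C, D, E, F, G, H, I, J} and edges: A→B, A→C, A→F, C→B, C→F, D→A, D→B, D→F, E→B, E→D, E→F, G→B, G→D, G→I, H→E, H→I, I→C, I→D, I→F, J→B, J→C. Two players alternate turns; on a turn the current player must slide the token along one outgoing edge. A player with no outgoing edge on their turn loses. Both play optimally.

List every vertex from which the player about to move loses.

Work bottom-up. With no move the player to move loses. Otherwise the position is W if at least one move leads to an L position for the opponent, and L if every move leads to a W.
Every edge goes from a vertex to one that appears earlier in the order B, F, C, A, D, J, I, E, G, H, so processing vertices in that order labels each vertex after all of its successors.
B: no outgoing edge → L
F: no outgoing edge → L
C: W (go to F, an L position)
A: W (go to F, an L position)
D: W (go to F, an L position)
J: W (go to B, an L position)
I: W (go to F, an L position)
E: W (go to F, an L position)
G: W (go to B, an L position)
H: L (options E(W), I(W) are all W)
The losing starting vertices are exactly the entries labelled L in this table (3 of them).

B, F, H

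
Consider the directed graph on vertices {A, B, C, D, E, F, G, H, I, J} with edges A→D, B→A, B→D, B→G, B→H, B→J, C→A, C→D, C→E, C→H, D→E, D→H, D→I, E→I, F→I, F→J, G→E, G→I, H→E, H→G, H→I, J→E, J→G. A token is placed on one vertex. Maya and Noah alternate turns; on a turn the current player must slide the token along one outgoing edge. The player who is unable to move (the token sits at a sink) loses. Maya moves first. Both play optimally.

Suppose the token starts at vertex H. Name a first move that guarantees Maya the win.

Move to I.

Build the W/L table. Terminal = L. A non-terminal position is W if it has a move to some L; otherwise it is L.
Every edge goes from a vertex to one that appears earlier in the order I, E, G, H, D, J, F, A, C, B, so processing vertices in that order labels each vertex after all of its successors.
I: no outgoing edge → L
E: W (go to I, an L position)
G: W (go to I, an L position)
H: W (go to I, an L position)
D: W (go to I, an L position)
J: L (options G(W), E(W) are all W)
F: W (go to J, an L position)
A: L (sole option D(W) is W)
C: W (go to A, an L position)
B: W (go to A, an L position)
From H, the L positions reachable in one move are: I.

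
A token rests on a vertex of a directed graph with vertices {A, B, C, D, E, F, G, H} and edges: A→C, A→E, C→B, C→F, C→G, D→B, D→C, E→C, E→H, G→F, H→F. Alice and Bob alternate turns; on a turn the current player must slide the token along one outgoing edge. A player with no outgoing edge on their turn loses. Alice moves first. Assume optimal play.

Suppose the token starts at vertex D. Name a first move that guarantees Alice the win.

Label each position W (a win for the player to move) or L (a loss). A position with no legal move is L; any other position is W exactly when some move reaches an L, and L when every move reaches a W.
Every edge goes from a vertex to one that appears earlier in the order B, F, G, C, H, E, A, D, so processing vertices in that order labels each vertex after all of its successors.
B: no outgoing edge → L
F: no outgoing edge → L
G: can move to F, which is L ⇒ W
C: can move to F, which is L ⇒ W
H: can move to F, which is L ⇒ W
E: moves to H(W), C(W); every one is W ⇒ L
A: can move to E, which is L ⇒ W
D: can move to B, which is L ⇒ W
From D, the L positions reachable in one move are: B.

Move to B.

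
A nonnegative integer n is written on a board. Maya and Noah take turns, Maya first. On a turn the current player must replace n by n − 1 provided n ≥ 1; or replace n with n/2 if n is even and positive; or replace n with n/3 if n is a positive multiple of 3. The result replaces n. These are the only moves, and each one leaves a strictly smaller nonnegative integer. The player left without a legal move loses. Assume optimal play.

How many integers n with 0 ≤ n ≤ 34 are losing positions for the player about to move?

Use the standard recursion: the mover loses at a terminal position; elsewhere, the mover wins exactly when some move hands the opponent an L position.
n=0: no move → L
n=1: can move to 0, which is L ⇒ W
n=2: the only move is to 1(W), a W ⇒ L
n=3: can move to 2, which is L ⇒ W
n=4: can move to 2, which is L ⇒ W
n=5: the only move is to 4(W), a W ⇒ L
n=6: can move to 2, which is L ⇒ W
n=7: the only move is to 6(W), a W ⇒ L
n=8: can move to 7, which is L ⇒ W
n=9: moves to 3(W), 8(W); every one is W ⇒ L
n=10: can move to 5, which is L ⇒ W
n=11: the only move is to 10(W), a W ⇒ L
n=12: can move to 11, which is L ⇒ W
n=13: the only move is to 12(W), a W ⇒ L
n=14: can move to 7, which is L ⇒ W
n=15: can move to 5, which is L ⇒ W
n=16: moves to 8(W), 15(W); every one is W ⇒ L
n=17: can move to 16, which is L ⇒ W
n=18: can move to 9, which is L ⇒ W
n=19: the only move is to 18(W), a W ⇒ L
n=20: can move to 19, which is L ⇒ W
n=21: can move to 7, which is L ⇒ W
n=22: can move to 11, which is L ⇒ W
n=23: the only move is to 22(W), a W ⇒ L
n=24: can move to 23, which is L ⇒ W
n=25: the only move is to 24(W), a W ⇒ L
n=26: can move to 13, which is L ⇒ W
n=27: can move to 9, which is L ⇒ W
n=28: moves to 14(W), 27(W); every one is W ⇒ L
n=29: can move to 28, which is L ⇒ W
n=30: moves to 10(W), 15(W), 29(W); every one is W ⇒ L
n=31: can move to 30, which is L ⇒ W
n=32: can move to 16, which is L ⇒ W
n=33: can move to 11, which is L ⇒ W
n=34: moves to 17(W), 33(W); every one is W ⇒ L
L entries with 0 ≤ n ≤ 34: n = 0, 2, 5, 7, 9, 11, 13, 16, 19, 23, 25, 28, 30, 34; that makes 14.

14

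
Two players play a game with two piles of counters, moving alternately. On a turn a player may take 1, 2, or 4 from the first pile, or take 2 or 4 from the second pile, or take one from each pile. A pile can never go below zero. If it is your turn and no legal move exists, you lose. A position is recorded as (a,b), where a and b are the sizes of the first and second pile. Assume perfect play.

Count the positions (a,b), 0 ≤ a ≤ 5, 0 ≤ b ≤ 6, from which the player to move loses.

Use the standard recursion: the mover loses at a terminal position; elsewhere, the mover wins exactly when some move hands the opponent an L position.
Every move lowers a or b (never raises either), so fill the grid row by row in increasing a, and left to right within a row: each cell's successors are then already labelled.
      b=0  b=1  b=2  b=3  b=4  b=5  b=6
a=0:    L    L    W    W    W    W    L
a=1:    W    W    W    L    L    W    W
a=2:    W    W    L    W    W    W    W
a=3:    L    L    W    W    W    W    L
a=4:    W    W    W    L    L    W    W
a=5:    W    W    L    W    W    W    W
Cells with no legal move (terminal, hence L): (0,0), (0,1).
The remaining L cells, each justified by listing all of its moves:
(0,6): →(0,4)(W), (0,2)(W) — all W, so L
(1,3): →(0,3)(W), (1,1)(W), (0,2)(W) — all W, so L
(1,4): →(0,4)(W), (1,2)(W), (1,0)(W), (0,3)(W) — all W, so L
(2,2): →(1,2)(W), (0,2)(W), (2,0)(W), (1,1)(W) — all W, so L
(3,0): →(2,0)(W), (1,0)(W) — all W, so L
(3,1): →(2,1)(W), (1,1)(W), (2,0)(W) — all W, so L
(3,6): →(2,6)(W), (1,6)(W), (3,4)(W), (3,2)(W), (2,5)(W) — all W, so L
(4,3): →(3,3)(W), (2,3)(W), (0,3)(W), (4,1)(W), (3,2)(W) — all W, so L
(4,4): →(3,4)(W), (2,4)(W), (0,4)(W), (4,2)(W), (4,0)(W), (3,3)(W) — all W, so L
(5,2): →(4,2)(W), (3,2)(W), (1,2)(W), (5,0)(W), (4,1)(W) — all W, so L
Every other cell has at least one move into one of the L cells above, so it is W.
L cells per row: a=0: 3, a=1: 2, a=2: 1, a=3: 3, a=4: 2, a=5: 1; total 12.

12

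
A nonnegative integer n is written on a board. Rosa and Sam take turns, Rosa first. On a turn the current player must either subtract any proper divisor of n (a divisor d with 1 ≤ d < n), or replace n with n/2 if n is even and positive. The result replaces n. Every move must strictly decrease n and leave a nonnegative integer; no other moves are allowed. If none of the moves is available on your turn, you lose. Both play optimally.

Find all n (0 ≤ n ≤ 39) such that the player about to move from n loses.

Use the standard recursion: the mover loses at a terminal position; elsewhere, the mover wins exactly when some move hands the opponent an L position.
n=0: no move → L
n=1: no move → L
n=2: →1(L), so W
n=3: →2(W) only, which is W, so L
n=4: →3(L), so W
n=5: →4(W) only, which is W, so L
n=6: →3(L), so W
n=7: →6(W) only, which is W, so L
n=8: →7(L), so W
n=9: →6(W), 8(W) — all W, so L
n=10: →5(L), so W
n=11: →10(W) only, which is W, so L
n=12: →9(L), so W
n=13: →12(W) only, which is W, so L
n=14: →7(L), so W
n=15: →10(W), 12(W), 14(W) — all W, so L
n=16: →15(L), so W
n=17: →16(W) only, which is W, so L
n=18: →9(L), so W
n=19: →18(W) only, which is W, so L
n=20: →15(L), so W
n=21: →14(W), 18(W), 20(W) — all W, so L
n=22: →11(L), so W
n=23: →22(W) only, which is W, so L
n=24: →21(L), so W
n=25: →20(W), 24(W) — all W, so L
n=26: →13(L), so W
n=27: →18(W), 24(W), 26(W) — all W, so L
n=28: →21(L), so W
n=29: →28(W) only, which is W, so L
n=30: →15(L), so W
n=31: →30(W) only, which is W, so L
n=32: →31(L), so W
n=33: →22(W), 30(W), 32(W) — all W, so L
n=34: →17(L), so W
n=35: →28(W), 30(W), 34(W) — all W, so L
n=36: →27(L), so W
n=37: →36(W) only, which is W, so L
n=38: →19(L), so W
n=39: →26(W), 36(W), 38(W) — all W, so L
The losing starting values of n are exactly the entries labelled L in this table (21 of them).

0, 1, 3, 5, 7, 9, 11, 13, 15, 17, 19, 21, 23, 25, 27, 29, 31, 33, 35, 37, 39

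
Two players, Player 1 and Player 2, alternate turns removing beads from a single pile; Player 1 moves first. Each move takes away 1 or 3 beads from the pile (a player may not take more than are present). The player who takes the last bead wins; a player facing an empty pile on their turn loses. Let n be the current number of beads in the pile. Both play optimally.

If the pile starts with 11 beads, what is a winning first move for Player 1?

Label each position W (a win for the player to move) or L (a loss). A position with no legal move is L; any other position is W exactly when some move reaches an L, and L when every move reaches a W.
n=0: no move → L
n=1: reaches L-position 0 → W
n=2: only reaches 1(W), which is W → L
n=3: reaches L-position 2 → W
n=4: only reaches 3(W), 1(W), all W → L
n=5: reaches L-position 4 → W
n=6: only reaches 5(W), 3(W), all W → L
n=7: reaches L-position 6 → W
n=8: only reaches 7(W), 5(W), all W → L
n=9: reaches L-position 8 → W
n=10: only reaches 9(W), 7(W), all W → L
n=11: reaches L-position 10 → W
From 11, the L positions reachable in one move are: 10, 8. Any move reaching one of these is winning.

Remove 1, leaving 10.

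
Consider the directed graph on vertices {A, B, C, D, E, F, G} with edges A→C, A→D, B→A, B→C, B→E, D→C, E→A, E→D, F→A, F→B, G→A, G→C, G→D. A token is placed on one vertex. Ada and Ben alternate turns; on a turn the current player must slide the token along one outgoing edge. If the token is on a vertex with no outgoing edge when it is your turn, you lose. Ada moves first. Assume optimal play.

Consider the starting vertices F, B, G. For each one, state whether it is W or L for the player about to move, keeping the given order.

Build the W/L table. Terminal = L. A non-terminal position is W if it has a move to some L; otherwise it is L.
Every edge goes from a vertex to one that appears earlier in the order C, D, A, E, B, F, G, so processing vertices in that order labels each vertex after all of its successors.
C: no outgoing edge → L
D: can move to C, which is L ⇒ W
A: can move to C, which is L ⇒ W
E: moves to A(W), D(W); every one is W ⇒ L
B: can move to E, which is L ⇒ W
F: moves to B(W), A(W); every one is W ⇒ L
G: can move to C, which is L ⇒ W

F: L, B: W, G: W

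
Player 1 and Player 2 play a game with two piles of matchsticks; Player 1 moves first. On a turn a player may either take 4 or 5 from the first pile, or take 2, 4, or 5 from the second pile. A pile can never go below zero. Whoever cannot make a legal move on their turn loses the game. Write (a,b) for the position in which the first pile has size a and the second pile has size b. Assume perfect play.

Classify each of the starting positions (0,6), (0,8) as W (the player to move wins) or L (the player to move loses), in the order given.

(0,6): W, (0,8): L

Label each position W (a win for the player to move) or L (a loss). A position with no legal move is L; any other position is W exactly when some move reaches an L, and L when every move reaches a W.
No move ever increases a pile, so every position that can arise here has a ≤ 0 and b ≤ 8; it is enough to label the cells with 0 ≤ a ≤ 0 and 0 ≤ b ≤ 8.
Every move lowers a or b (never raises either), so fill the grid row by row in increasing a, and left to right within a row: each cell's successors are then already labelled.
      b=0  b=1  b=2  b=3  b=4  b=5  b=6  b=7  b=8
a=0:    L    L    W    W    W    W    W    L    L
Cells with no legal move (terminal, hence L): (0,0), (0,1).
The remaining L cells, each justified by listing all of its moves:
(0,7): only reaches (0,5)(W), (0,3)(W), (0,2)(W), all W → L
(0,8): only reaches (0,6)(W), (0,4)(W), (0,3)(W), all W → L
Every other cell has at least one move into one of the L cells above, so it is W.
(0,6): the move to (0,1) reaches an L cell, so W
(0,8): one of the L cells justified above, so L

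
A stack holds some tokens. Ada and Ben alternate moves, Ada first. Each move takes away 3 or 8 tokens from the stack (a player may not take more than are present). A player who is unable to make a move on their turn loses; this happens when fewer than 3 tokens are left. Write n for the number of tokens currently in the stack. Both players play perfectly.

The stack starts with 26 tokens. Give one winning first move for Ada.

Remove 3, leaving 23.

Work bottom-up. With no move the player to move loses. Otherwise the position is W if at least one move leads to an L position for the opponent, and L if every move leads to a W.
n=0: no move → L
n=1: no move → L
n=2: no move → L
n=3: →0(L), so W
n=4: →1(L), so W
n=5: →2(L), so W
n=6: →3(W) only, which is W, so L
n=7: →4(W) only, which is W, so L
n=8: →0(L), so W
n=9: →6(L), so W
n=10: →7(L), so W
n=11: →8(W), 3(W) — all W, so L
n=12: →9(W), 4(W) — all W, so L
n=13: →10(W), 5(W) — all W, so L
n=14: →11(L), so W
n=15: →12(L), so W
n=16: →13(L), so W
n=17: →14(W), 9(W) — all W, so L
n=18: →15(W), 10(W) — all W, so L
n=19: →11(L), so W
n=20: →17(L), so W
n=21: →18(L), so W
n=22: →19(W), 14(W) — all W, so L
n=23: →20(W), 15(W) — all W, so L
n=24: →21(W), 16(W) — all W, so L
n=25: →22(L), so W
n=26: →23(L), so W
From 26, the L positions reachable in one move are: 23, 18. Any move reaching one of these is winning.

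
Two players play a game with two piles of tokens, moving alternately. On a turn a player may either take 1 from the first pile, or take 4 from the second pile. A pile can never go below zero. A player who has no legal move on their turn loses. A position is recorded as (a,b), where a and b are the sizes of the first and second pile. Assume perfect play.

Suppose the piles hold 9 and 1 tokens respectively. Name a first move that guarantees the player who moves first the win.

Label each position W (a win for the player to move) or L (a loss). A position with no legal move is L; any other position is W exactly when some move reaches an L, and L when every move reaches a W.
No move ever increases a pile, so every position that can arise here has a ≤ 9 and b ≤ 1; it is enough to label the cells with 0 ≤ a ≤ 9 and 0 ≤ b ≤ 1.
Every move lowers a or b (never raises either), so fill the grid row by row in increasing a, and left to right within a row: each cell's successors are then already labelled.
      b=0  b=1
a=0:    L    L
a=1:    W    W
a=2:    L    L
a=3:    W    W
a=4:    L    L
a=5:    W    W
a=6:    L    L
a=7:    W    W
a=8:    L    L
a=9:    W    W
Cells with no legal move (terminal, hence L): (0,0), (0,1).
The remaining L cells, each justified by listing all of its moves:
(2,0): L (sole option (1,0)(W) is W)
(2,1): L (sole option (1,1)(W) is W)
(4,0): L (sole option (3,0)(W) is W)
(4,1): L (sole option (3,1)(W) is W)
(6,0): L (sole option (5,0)(W) is W)
(6,1): L (sole option (5,1)(W) is W)
(8,0): L (sole option (7,0)(W) is W)
(8,1): L (sole option (7,1)(W) is W)
Every other cell has at least one move into one of the L cells above, so it is W.
From (9,1), the L positions reachable in one move are: (8,1).

Move to (8,1).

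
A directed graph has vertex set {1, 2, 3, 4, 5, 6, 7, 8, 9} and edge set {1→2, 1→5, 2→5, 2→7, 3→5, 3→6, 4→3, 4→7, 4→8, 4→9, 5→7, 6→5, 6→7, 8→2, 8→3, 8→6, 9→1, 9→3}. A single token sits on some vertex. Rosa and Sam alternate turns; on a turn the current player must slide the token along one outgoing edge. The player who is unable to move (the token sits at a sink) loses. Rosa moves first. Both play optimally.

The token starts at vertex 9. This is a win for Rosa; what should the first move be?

Label each position W (a win for the player to move) or L (a loss). A position with no legal move is L; any other position is W exactly when some move reaches an L, and L when every move reaches a W.
Every edge goes from a vertex to one that appears earlier in the order 7, 5, 6, 2, 3, 8, 1, 9, 4, so processing vertices in that order labels each vertex after all of its successors.
7: no outgoing edge → L
5: can move to 7, which is L ⇒ W
6: can move to 7, which is L ⇒ W
2: can move to 7, which is L ⇒ W
3: moves to 6(W), 5(W); every one is W ⇒ L
8: can move to 3, which is L ⇒ W
1: moves to 2(W), 5(W); every one is W ⇒ L
9: can move to 1, which is L ⇒ W
4: can move to 3, which is L ⇒ W
From 9, the L positions reachable in one move are: 1, 3. Any move reaching one of these is winning.

Move to 1.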